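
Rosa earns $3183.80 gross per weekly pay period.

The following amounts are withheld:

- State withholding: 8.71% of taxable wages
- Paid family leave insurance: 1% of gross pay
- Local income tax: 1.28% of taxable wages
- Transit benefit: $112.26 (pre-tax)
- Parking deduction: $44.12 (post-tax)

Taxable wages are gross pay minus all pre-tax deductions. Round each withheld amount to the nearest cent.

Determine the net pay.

Transit benefit: $112.26
Taxable wages = $3183.80 − $112.26 = $3071.54
Local income tax: $3071.54 × 0.0128 = $39.32
State withholding: $3071.54 × 0.0871 = $267.53
Paid family leave insurance: $3183.80 × 0.01 = $31.84
Parking deduction: $44.12
Total deductions = $112.26 + $39.32 + $267.53 + $31.84 + $44.12 = $495.07
Net pay = $3183.80 − $495.07 = $2688.73

$2688.73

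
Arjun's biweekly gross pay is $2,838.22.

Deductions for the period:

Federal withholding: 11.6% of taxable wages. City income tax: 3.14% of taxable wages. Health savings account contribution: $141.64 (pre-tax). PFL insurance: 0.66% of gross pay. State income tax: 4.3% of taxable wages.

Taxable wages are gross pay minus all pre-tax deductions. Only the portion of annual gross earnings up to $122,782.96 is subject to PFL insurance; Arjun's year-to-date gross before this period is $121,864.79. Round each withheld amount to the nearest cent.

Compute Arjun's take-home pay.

$2,177.10

Health savings account contribution: $141.64
Taxable wages = $2,838.22 − $141.64 = $2,696.58
State income tax: $2,696.58 × 0.043 = $115.95
Federal withholding: $2,696.58 × 0.116 = $312.80
City income tax: $2,696.58 × 0.0314 = $84.67
PFL insurance: only $122,782.96 − $121,864.79 = $918.17 of this check is subject → $918.17 × 0.0066 = $6.06
Total deductions = $141.64 + $115.95 + $312.80 + $84.67 + $6.06 = $661.12
Net pay = $2,838.22 − $661.12 = $2,177.10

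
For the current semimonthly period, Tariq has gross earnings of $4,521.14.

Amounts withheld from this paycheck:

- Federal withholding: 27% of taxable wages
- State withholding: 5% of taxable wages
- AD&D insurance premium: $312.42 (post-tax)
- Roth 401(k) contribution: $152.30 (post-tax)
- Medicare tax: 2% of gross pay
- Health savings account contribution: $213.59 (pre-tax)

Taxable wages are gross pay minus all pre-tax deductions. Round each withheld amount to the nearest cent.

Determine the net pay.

Health savings account contribution: $213.59
Taxable wages = $4,521.14 − $213.59 = $4,307.55
Federal withholding: $4,307.55 × 0.27 = $1,163.04
State withholding: $4,307.55 × 0.05 = $215.38
Medicare tax: $4,521.14 × 0.02 = $90.42
Roth 401(k) contribution: $152.30
AD&D insurance premium: $312.42
Total deductions = $213.59 + $1,163.04 + $215.38 + $90.42 + $152.30 + $312.42 = $2,147.15
Net pay = $4,521.14 − $2,147.15 = $2,373.99

$2,373.99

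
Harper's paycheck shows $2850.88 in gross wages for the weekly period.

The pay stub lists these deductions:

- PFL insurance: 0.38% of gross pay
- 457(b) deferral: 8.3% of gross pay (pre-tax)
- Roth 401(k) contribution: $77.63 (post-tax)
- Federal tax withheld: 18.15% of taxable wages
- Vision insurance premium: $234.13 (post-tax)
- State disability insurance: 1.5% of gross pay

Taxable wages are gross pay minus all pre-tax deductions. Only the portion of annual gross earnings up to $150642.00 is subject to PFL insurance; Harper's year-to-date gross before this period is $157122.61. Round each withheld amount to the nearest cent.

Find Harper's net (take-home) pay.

$1785.25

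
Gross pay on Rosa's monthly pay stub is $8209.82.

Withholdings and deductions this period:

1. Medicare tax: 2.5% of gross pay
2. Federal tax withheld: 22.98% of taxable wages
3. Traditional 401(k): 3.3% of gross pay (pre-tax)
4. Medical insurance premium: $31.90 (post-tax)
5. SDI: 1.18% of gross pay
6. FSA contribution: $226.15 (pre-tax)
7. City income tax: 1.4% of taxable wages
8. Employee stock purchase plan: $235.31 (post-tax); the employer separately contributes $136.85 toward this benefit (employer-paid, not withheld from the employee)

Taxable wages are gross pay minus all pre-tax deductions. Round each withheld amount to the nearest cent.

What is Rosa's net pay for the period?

$5263.04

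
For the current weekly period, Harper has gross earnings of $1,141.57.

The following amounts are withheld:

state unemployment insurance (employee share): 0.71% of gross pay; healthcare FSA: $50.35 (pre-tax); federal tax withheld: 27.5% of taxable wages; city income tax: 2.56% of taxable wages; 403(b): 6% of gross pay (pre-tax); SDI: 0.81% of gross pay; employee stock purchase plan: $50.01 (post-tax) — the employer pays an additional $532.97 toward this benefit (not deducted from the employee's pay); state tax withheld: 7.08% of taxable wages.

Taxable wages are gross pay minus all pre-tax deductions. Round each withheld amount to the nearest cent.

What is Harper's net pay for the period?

403(b): $1,141.57 × 0.06 = $68.49
Healthcare FSA: $50.35
Pre-tax total = $68.49 + $50.35 = $118.84
Taxable wages = $1,141.57 − $118.84 = $1,022.73
Federal tax withheld: $1,022.73 × 0.275 = $281.25
State tax withheld: $1,022.73 × 0.0708 = $72.41
City income tax: $1,022.73 × 0.0256 = $26.18
SDI: $1,141.57 × 0.0081 = $9.25
State unemployment insurance (employee share): $1,141.57 × 0.0071 = $8.11
Employee stock purchase plan: $50.01
(Employer's $532.97 toward employee stock purchase plan is not withheld from the employee.)
Total deductions = $68.49 + $50.35 + $281.25 + $72.41 + $26.18 + $9.25 + $8.11 + $50.01 = $566.05
Net pay = $1,141.57 − $566.05 = $575.52

$575.52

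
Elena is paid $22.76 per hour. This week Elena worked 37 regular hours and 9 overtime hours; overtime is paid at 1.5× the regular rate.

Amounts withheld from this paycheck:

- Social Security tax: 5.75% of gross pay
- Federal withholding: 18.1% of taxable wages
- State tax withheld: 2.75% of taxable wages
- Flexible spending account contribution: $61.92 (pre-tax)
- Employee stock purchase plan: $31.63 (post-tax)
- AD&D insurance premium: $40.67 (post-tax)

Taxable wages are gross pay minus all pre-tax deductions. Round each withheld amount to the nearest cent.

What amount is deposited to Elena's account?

Regular pay: 37 × $22.76 = $842.12
Overtime pay: 9 × $22.76 × 1.5 = $307.26
Gross pay = $842.12 + $307.26 = $1,149.38
Flexible spending account contribution: $61.92
Taxable wages = $1,149.38 − $61.92 = $1,087.46
State tax withheld: $1,087.46 × 0.0275 = $29.91
Federal withholding: $1,087.46 × 0.181 = $196.83
Social Security tax: $1,149.38 × 0.0575 = $66.09
Employee stock purchase plan: $31.63
AD&D insurance premium: $40.67
Total deductions = $61.92 + $29.91 + $196.83 + $66.09 + $31.63 + $40.67 = $427.05
Net pay = $1,149.38 − $427.05 = $722.33

$722.33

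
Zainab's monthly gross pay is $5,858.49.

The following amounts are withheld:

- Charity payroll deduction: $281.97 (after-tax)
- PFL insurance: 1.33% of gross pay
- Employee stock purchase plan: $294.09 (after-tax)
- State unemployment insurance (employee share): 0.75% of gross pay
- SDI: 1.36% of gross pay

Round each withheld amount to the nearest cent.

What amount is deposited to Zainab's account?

$5,080.89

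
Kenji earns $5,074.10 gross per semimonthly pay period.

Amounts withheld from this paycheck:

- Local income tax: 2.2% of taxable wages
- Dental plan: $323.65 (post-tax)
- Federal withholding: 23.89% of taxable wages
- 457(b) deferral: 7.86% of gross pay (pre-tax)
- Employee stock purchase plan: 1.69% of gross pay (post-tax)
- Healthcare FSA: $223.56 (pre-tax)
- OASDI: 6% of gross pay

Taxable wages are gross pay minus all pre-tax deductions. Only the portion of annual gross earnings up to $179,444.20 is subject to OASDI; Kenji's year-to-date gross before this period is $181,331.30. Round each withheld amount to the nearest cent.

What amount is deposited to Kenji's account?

457(b) deferral: $5,074.10 × 0.0786 = $398.82
Healthcare FSA: $223.56
Pre-tax total = $398.82 + $223.56 = $622.38
Taxable wages = $5,074.10 − $622.38 = $4,451.72
Federal withholding: $4,451.72 × 0.2389 = $1,063.52
Local income tax: $4,451.72 × 0.022 = $97.94
OASDI: annual cap $179,444.20 already reached (YTD $181,331.30), so $0.00
Dental plan: $323.65
Employee stock purchase plan: $5,074.10 × 0.0169 = $85.75
Total deductions = $398.82 + $223.56 + $1,063.52 + $97.94 + $0.00 + $323.65 + $85.75 = $2,193.24
Net pay = $5,074.10 − $2,193.24 = $2,880.86

$2,880.86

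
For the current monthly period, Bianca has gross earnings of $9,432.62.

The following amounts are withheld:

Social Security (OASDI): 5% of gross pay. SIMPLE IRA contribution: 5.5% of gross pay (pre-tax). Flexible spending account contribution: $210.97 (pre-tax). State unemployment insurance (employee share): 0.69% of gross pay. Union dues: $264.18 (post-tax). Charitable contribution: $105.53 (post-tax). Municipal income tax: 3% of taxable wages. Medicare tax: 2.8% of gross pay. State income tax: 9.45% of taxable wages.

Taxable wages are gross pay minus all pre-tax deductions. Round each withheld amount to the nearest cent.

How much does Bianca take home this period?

$6,448.81

Flexible spending account contribution: $210.97
SIMPLE IRA contribution: $9,432.62 × 0.055 = $518.79
Pre-tax total = $210.97 + $518.79 = $729.76
Taxable wages = $9,432.62 − $729.76 = $8,702.86
Municipal income tax: $8,702.86 × 0.03 = $261.09
State income tax: $8,702.86 × 0.0945 = $822.42
State unemployment insurance (employee share): $9,432.62 × 0.0069 = $65.09
Medicare tax: $9,432.62 × 0.028 = $264.11
Social Security (OASDI): $9,432.62 × 0.05 = $471.63
Union dues: $264.18
Charitable contribution: $105.53
Total deductions = $210.97 + $518.79 + $261.09 + $822.42 + $65.09 + $264.11 + $471.63 + $264.18 + $105.53 = $2,983.81
Net pay = $9,432.62 − $2,983.81 = $6,448.81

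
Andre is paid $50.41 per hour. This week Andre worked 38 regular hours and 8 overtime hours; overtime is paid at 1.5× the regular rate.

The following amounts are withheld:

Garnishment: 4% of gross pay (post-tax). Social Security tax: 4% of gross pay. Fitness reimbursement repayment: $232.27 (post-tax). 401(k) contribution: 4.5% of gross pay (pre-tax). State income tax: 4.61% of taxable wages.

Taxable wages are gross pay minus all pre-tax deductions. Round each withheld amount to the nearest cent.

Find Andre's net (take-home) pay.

$1,862.20

Regular pay: 38 × $50.41 = $1,915.58
Overtime pay: 8 × $50.41 × 1.5 = $604.92
Gross pay = $1,915.58 + $604.92 = $2,520.50
401(k) contribution: $2,520.50 × 0.045 = $113.42
Taxable wages = $2,520.50 − $113.42 = $2,407.08
State income tax: $2,407.08 × 0.0461 = $110.97
Social Security tax: $2,520.50 × 0.04 = $100.82
Garnishment: $2,520.50 × 0.04 = $100.82
Fitness reimbursement repayment: $232.27
Total deductions = $113.42 + $110.97 + $100.82 + $100.82 + $232.27 = $658.30
Net pay = $2,520.50 − $658.30 = $1,862.20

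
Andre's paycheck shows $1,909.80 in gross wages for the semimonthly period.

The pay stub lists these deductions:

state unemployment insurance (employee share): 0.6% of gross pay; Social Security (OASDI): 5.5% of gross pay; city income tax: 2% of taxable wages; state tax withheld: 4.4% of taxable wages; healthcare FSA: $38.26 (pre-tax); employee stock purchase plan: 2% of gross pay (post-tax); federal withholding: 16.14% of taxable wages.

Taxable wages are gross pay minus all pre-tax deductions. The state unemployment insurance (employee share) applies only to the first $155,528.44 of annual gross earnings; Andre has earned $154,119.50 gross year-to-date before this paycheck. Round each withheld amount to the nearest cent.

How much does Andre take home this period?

Healthcare FSA: $38.26
Taxable wages = $1,909.80 − $38.26 = $1,871.54
State tax withheld: $1,871.54 × 0.044 = $82.35
City income tax: $1,871.54 × 0.02 = $37.43
Federal withholding: $1,871.54 × 0.1614 = $302.07
Social Security (OASDI): $1,909.80 × 0.055 = $105.04
State unemployment insurance (employee share): only $155,528.44 − $154,119.50 = $1,408.94 of this check is subject → $1,408.94 × 0.006 = $8.45
Employee stock purchase plan: $1,909.80 × 0.02 = $38.20
Total deductions = $38.26 + $82.35 + $37.43 + $302.07 + $105.04 + $8.45 + $38.20 = $611.80
Net pay = $1,909.80 − $611.80 = $1,298.00

$1,298.00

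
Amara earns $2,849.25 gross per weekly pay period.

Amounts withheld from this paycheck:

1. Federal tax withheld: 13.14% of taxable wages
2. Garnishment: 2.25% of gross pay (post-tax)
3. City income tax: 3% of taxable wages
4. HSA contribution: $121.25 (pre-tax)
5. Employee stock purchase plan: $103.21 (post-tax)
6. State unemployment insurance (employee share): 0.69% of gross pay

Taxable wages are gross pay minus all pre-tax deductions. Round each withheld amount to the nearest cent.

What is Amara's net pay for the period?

$2,100.72

HSA contribution: $121.25
Taxable wages = $2,849.25 − $121.25 = $2,728.00
Federal tax withheld: $2,728.00 × 0.1314 = $358.46
City income tax: $2,728.00 × 0.03 = $81.84
State unemployment insurance (employee share): $2,849.25 × 0.0069 = $19.66
Employee stock purchase plan: $103.21
Garnishment: $2,849.25 × 0.0225 = $64.11
Total deductions = $121.25 + $358.46 + $81.84 + $19.66 + $103.21 + $64.11 = $748.53
Net pay = $2,849.25 − $748.53 = $2,100.72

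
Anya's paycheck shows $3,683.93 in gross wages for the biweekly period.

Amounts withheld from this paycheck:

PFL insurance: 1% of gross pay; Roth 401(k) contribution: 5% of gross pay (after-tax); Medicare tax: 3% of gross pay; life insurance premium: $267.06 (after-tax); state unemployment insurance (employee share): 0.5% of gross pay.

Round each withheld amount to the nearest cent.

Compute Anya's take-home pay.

$3,066.89

State unemployment insurance (employee share): $3,683.93 × 0.005 = $18.42
PFL insurance: $3,683.93 × 0.01 = $36.84
Medicare tax: $3,683.93 × 0.03 = $110.52
Roth 401(k) contribution: $3,683.93 × 0.05 = $184.20
Life insurance premium: $267.06
Total deductions = $18.42 + $36.84 + $110.52 + $184.20 + $267.06 = $617.04
Net pay = $3,683.93 − $617.04 = $3,066.89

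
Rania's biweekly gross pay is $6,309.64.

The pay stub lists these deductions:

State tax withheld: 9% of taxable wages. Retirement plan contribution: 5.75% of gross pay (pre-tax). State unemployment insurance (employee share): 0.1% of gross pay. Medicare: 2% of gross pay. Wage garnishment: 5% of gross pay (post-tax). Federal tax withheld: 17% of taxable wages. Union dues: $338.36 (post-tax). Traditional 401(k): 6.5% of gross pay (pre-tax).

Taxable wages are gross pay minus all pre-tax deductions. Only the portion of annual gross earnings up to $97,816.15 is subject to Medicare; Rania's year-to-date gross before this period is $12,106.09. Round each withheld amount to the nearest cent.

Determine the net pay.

Retirement plan contribution: $6,309.64 × 0.0575 = $362.80
Traditional 401(k): $6,309.64 × 0.065 = $410.13
Pre-tax total = $362.80 + $410.13 = $772.93
Taxable wages = $6,309.64 − $772.93 = $5,536.71
State tax withheld: $5,536.71 × 0.09 = $498.30
Federal tax withheld: $5,536.71 × 0.17 = $941.24
Medicare: cap not yet reached, full $6,309.64 is subject → $6,309.64 × 0.02 = $126.19
State unemployment insurance (employee share): $6,309.64 × 0.001 = $6.31
Union dues: $338.36
Wage garnishment: $6,309.64 × 0.05 = $315.48
Total deductions = $362.80 + $410.13 + $498.30 + $941.24 + $126.19 + $6.31 + $338.36 + $315.48 = $2,998.81
Net pay = $6,309.64 − $2,998.81 = $3,310.83

$3,310.83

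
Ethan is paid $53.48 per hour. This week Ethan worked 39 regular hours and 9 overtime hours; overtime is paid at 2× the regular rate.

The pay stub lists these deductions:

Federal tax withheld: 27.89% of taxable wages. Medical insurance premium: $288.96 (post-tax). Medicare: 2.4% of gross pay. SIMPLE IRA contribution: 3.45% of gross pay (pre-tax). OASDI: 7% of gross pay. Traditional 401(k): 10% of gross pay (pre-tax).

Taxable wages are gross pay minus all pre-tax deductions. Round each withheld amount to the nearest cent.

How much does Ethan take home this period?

$1327.00

Regular pay: 39 × $53.48 = $2085.72
Overtime pay: 9 × $53.48 × 2 = $962.64
Gross pay = $2085.72 + $962.64 = $3048.36
Traditional 401(k): $3048.36 × 0.1 = $304.84
SIMPLE IRA contribution: $3048.36 × 0.0345 = $105.17
Pre-tax total = $304.84 + $105.17 = $410.01
Taxable wages = $3048.36 − $410.01 = $2638.35
Federal tax withheld: $2638.35 × 0.2789 = $735.84
OASDI: $3048.36 × 0.07 = $213.39
Medicare: $3048.36 × 0.024 = $73.16
Medical insurance premium: $288.96
Total deductions = $304.84 + $105.17 + $735.84 + $213.39 + $73.16 + $288.96 = $1721.36
Net pay = $3048.36 − $1721.36 = $1327.00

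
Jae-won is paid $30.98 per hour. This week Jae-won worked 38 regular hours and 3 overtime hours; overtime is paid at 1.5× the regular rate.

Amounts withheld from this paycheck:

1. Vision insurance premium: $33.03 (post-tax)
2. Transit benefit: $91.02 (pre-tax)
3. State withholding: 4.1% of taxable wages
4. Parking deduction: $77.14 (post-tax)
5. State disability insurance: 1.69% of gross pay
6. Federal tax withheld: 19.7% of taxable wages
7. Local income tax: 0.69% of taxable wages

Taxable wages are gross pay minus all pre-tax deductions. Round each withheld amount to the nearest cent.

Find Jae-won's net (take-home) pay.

Regular pay: 38 × $30.98 = $1,177.24
Overtime pay: 3 × $30.98 × 1.5 = $139.41
Gross pay = $1,177.24 + $139.41 = $1,316.65
Transit benefit: $91.02
Taxable wages = $1,316.65 − $91.02 = $1,225.63
Federal tax withheld: $1,225.63 × 0.197 = $241.45
Local income tax: $1,225.63 × 0.0069 = $8.46
State withholding: $1,225.63 × 0.041 = $50.25
State disability insurance: $1,316.65 × 0.0169 = $22.25
Parking deduction: $77.14
Vision insurance premium: $33.03
Total deductions = $91.02 + $241.45 + $8.46 + $50.25 + $22.25 + $77.14 + $33.03 = $523.60
Net pay = $1,316.65 − $523.60 = $793.05

$793.05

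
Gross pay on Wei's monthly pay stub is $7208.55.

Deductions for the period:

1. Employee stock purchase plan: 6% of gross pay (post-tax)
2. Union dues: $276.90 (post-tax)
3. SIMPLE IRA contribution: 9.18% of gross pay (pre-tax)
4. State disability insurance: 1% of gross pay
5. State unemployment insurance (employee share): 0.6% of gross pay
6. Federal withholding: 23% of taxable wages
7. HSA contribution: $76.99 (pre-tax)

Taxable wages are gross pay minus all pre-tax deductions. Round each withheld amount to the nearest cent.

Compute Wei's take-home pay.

$4157.01

SIMPLE IRA contribution: $7208.55 × 0.0918 = $661.74
HSA contribution: $76.99
Pre-tax total = $661.74 + $76.99 = $738.73
Taxable wages = $7208.55 − $738.73 = $6469.82
Federal withholding: $6469.82 × 0.23 = $1488.06
State disability insurance: $7208.55 × 0.01 = $72.09
State unemployment insurance (employee share): $7208.55 × 0.006 = $43.25
Union dues: $276.90
Employee stock purchase plan: $7208.55 × 0.06 = $432.51
Total deductions = $661.74 + $76.99 + $1488.06 + $72.09 + $43.25 + $276.90 + $432.51 = $3051.54
Net pay = $7208.55 − $3051.54 = $4157.01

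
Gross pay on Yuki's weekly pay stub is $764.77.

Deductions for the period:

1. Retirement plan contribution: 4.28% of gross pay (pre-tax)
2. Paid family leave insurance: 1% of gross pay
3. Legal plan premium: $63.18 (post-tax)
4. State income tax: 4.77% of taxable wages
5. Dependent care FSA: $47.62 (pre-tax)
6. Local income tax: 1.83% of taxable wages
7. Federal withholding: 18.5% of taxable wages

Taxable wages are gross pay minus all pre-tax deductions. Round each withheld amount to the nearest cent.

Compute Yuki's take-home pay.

$441.80

Retirement plan contribution: $764.77 × 0.0428 = $32.73
Dependent care FSA: $47.62
Pre-tax total = $32.73 + $47.62 = $80.35
Taxable wages = $764.77 − $80.35 = $684.42
State income tax: $684.42 × 0.0477 = $32.65
Local income tax: $684.42 × 0.0183 = $12.52
Federal withholding: $684.42 × 0.185 = $126.62
Paid family leave insurance: $764.77 × 0.01 = $7.65
Legal plan premium: $63.18
Total deductions = $32.73 + $47.62 + $32.65 + $12.52 + $126.62 + $7.65 + $63.18 = $322.97
Net pay = $764.77 − $322.97 = $441.80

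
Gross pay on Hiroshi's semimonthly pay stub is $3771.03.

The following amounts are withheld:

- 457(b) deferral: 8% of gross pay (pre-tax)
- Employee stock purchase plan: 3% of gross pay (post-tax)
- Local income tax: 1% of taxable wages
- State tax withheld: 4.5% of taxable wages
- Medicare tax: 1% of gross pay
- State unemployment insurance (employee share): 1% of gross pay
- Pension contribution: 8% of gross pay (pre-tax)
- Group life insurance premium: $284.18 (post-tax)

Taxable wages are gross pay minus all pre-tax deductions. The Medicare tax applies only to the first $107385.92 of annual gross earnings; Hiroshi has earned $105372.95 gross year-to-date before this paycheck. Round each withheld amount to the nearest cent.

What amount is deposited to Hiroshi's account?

Pension contribution: $3771.03 × 0.08 = $301.68
457(b) deferral: $3771.03 × 0.08 = $301.68
Pre-tax total = $301.68 + $301.68 = $603.36
Taxable wages = $3771.03 − $603.36 = $3167.67
State tax withheld: $3167.67 × 0.045 = $142.55
Local income tax: $3167.67 × 0.01 = $31.68
Medicare tax: only $107385.92 − $105372.95 = $2012.97 of this check is subject → $2012.97 × 0.01 = $20.13
State unemployment insurance (employee share): $3771.03 × 0.01 = $37.71
Employee stock purchase plan: $3771.03 × 0.03 = $113.13
Group life insurance premium: $284.18
Total deductions = $301.68 + $301.68 + $142.55 + $31.68 + $20.13 + $37.71 + $113.13 + $284.18 = $1232.74
Net pay = $3771.03 − $1232.74 = $2538.29

$2538.29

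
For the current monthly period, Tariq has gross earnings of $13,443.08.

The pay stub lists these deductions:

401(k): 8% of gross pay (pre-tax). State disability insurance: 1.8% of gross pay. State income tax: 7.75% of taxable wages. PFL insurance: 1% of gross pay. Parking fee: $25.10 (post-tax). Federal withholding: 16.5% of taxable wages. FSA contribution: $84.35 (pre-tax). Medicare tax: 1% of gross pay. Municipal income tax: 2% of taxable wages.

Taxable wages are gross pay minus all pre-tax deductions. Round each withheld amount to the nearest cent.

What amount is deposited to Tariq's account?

$8,522.98

401(k): $13,443.08 × 0.08 = $1,075.45
FSA contribution: $84.35
Pre-tax total = $1,075.45 + $84.35 = $1,159.80
Taxable wages = $13,443.08 − $1,159.80 = $12,283.28
Municipal income tax: $12,283.28 × 0.02 = $245.67
State income tax: $12,283.28 × 0.0775 = $951.95
Federal withholding: $12,283.28 × 0.165 = $2,026.74
Medicare tax: $13,443.08 × 0.01 = $134.43
PFL insurance: $13,443.08 × 0.01 = $134.43
State disability insurance: $13,443.08 × 0.018 = $241.98
Parking fee: $25.10
Total deductions = $1,075.45 + $84.35 + $245.67 + $951.95 + $2,026.74 + $134.43 + $134.43 + $241.98 + $25.10 = $4,920.10
Net pay = $13,443.08 − $4,920.10 = $8,522.98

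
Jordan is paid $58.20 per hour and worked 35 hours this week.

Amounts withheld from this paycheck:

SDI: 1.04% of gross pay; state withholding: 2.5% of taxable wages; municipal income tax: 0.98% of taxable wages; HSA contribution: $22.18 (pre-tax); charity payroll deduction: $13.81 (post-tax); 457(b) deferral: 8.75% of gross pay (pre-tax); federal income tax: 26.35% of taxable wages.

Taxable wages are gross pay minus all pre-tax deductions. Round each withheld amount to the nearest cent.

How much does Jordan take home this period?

Gross pay: 35 × $58.20 = $2,037.00
HSA contribution: $22.18
457(b) deferral: $2,037.00 × 0.0875 = $178.24
Pre-tax total = $22.18 + $178.24 = $200.42
Taxable wages = $2,037.00 − $200.42 = $1,836.58
Federal income tax: $1,836.58 × 0.2635 = $483.94
Municipal income tax: $1,836.58 × 0.0098 = $18.00
State withholding: $1,836.58 × 0.025 = $45.91
SDI: $2,037.00 × 0.0104 = $21.18
Charity payroll deduction: $13.81
Total deductions = $22.18 + $178.24 + $483.94 + $18.00 + $45.91 + $21.18 + $13.81 = $783.26
Net pay = $2,037.00 − $783.26 = $1,253.74

$1,253.74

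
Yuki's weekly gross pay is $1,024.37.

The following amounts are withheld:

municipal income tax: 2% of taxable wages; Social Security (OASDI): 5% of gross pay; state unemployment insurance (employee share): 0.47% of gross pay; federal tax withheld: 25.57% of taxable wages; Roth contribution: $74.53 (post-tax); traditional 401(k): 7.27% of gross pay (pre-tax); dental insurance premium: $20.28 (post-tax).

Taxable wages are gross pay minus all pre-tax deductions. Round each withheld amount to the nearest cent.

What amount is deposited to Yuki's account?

Traditional 401(k): $1,024.37 × 0.0727 = $74.47
Taxable wages = $1,024.37 − $74.47 = $949.90
Municipal income tax: $949.90 × 0.02 = $19.00
Federal tax withheld: $949.90 × 0.2557 = $242.89
State unemployment insurance (employee share): $1,024.37 × 0.0047 = $4.81
Social Security (OASDI): $1,024.37 × 0.05 = $51.22
Roth contribution: $74.53
Dental insurance premium: $20.28
Total deductions = $74.47 + $19.00 + $242.89 + $4.81 + $51.22 + $74.53 + $20.28 = $487.20
Net pay = $1,024.37 − $487.20 = $537.17

$537.17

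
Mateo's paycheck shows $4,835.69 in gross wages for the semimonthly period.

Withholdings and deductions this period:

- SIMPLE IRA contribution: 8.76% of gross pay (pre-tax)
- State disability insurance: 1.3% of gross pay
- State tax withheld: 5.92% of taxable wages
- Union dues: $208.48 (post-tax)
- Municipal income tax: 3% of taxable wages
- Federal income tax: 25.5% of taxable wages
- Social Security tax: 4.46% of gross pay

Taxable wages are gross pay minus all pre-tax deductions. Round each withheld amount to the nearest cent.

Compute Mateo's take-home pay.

$2,406.43

SIMPLE IRA contribution: $4,835.69 × 0.0876 = $423.61
Taxable wages = $4,835.69 − $423.61 = $4,412.08
Federal income tax: $4,412.08 × 0.255 = $1,125.08
Municipal income tax: $4,412.08 × 0.03 = $132.36
State tax withheld: $4,412.08 × 0.0592 = $261.20
Social Security tax: $4,835.69 × 0.0446 = $215.67
State disability insurance: $4,835.69 × 0.013 = $62.86
Union dues: $208.48
Total deductions = $423.61 + $1,125.08 + $132.36 + $261.20 + $215.67 + $62.86 + $208.48 = $2,429.26
Net pay = $4,835.69 − $2,429.26 = $2,406.43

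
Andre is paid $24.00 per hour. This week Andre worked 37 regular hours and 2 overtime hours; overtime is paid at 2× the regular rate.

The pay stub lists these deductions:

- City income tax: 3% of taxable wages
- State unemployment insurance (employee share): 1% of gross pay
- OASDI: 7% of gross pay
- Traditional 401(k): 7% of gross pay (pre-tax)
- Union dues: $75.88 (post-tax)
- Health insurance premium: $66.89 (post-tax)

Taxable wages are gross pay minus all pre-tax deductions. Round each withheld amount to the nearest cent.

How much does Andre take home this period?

$666.18

Regular pay: 37 × $24.00 = $888.00
Overtime pay: 2 × $24.00 × 2 = $96.00
Gross pay = $888.00 + $96.00 = $984.00
Traditional 401(k): $984.00 × 0.07 = $68.88
Taxable wages = $984.00 − $68.88 = $915.12
City income tax: $915.12 × 0.03 = $27.45
OASDI: $984.00 × 0.07 = $68.88
State unemployment insurance (employee share): $984.00 × 0.01 = $9.84
Health insurance premium: $66.89
Union dues: $75.88
Total deductions = $68.88 + $27.45 + $68.88 + $9.84 + $66.89 + $75.88 = $317.82
Net pay = $984.00 − $317.82 = $666.18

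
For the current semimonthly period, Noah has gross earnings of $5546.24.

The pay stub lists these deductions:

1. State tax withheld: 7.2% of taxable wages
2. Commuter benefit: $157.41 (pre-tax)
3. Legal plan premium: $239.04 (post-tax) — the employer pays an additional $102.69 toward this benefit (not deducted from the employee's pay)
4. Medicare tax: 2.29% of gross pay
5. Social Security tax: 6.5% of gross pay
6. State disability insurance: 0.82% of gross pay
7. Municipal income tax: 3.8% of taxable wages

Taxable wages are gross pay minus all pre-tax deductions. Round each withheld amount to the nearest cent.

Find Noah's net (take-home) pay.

Commuter benefit: $157.41
Taxable wages = $5546.24 − $157.41 = $5388.83
Municipal income tax: $5388.83 × 0.038 = $204.78
State tax withheld: $5388.83 × 0.072 = $388.00
Medicare tax: $5546.24 × 0.0229 = $127.01
State disability insurance: $5546.24 × 0.0082 = $45.48
Social Security tax: $5546.24 × 0.065 = $360.51
Legal plan premium: $239.04
(Employer's $102.69 toward legal plan premium is not withheld from the employee.)
Total deductions = $157.41 + $204.78 + $388.00 + $127.01 + $45.48 + $360.51 + $239.04 = $1522.23
Net pay = $5546.24 − $1522.23 = $4024.01

$4024.01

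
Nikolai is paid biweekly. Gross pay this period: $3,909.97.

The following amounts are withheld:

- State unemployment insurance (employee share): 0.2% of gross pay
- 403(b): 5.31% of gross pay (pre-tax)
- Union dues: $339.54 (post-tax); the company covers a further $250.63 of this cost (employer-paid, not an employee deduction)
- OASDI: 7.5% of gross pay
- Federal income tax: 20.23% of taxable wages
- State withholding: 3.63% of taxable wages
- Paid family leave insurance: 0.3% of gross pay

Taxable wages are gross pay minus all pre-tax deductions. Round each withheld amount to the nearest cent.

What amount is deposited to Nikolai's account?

403(b): $3,909.97 × 0.0531 = $207.62
Taxable wages = $3,909.97 − $207.62 = $3,702.35
State withholding: $3,702.35 × 0.0363 = $134.40
Federal income tax: $3,702.35 × 0.2023 = $748.99
State unemployment insurance (employee share): $3,909.97 × 0.002 = $7.82
Paid family leave insurance: $3,909.97 × 0.003 = $11.73
OASDI: $3,909.97 × 0.075 = $293.25
Union dues: $339.54
(Employer's $250.63 toward union dues is not withheld from the employee.)
Total deductions = $207.62 + $134.40 + $748.99 + $7.82 + $11.73 + $293.25 + $339.54 = $1,743.35
Net pay = $3,909.97 − $1,743.35 = $2,166.62

$2,166.62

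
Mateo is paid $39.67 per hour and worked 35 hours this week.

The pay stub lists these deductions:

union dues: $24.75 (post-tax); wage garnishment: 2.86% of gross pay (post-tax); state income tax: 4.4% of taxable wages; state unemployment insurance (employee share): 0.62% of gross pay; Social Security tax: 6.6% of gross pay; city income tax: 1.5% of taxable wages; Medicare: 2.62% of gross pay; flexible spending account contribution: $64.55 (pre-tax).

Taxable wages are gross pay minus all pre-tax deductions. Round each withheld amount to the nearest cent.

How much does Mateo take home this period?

Gross pay: 35 × $39.67 = $1388.45
Flexible spending account contribution: $64.55
Taxable wages = $1388.45 − $64.55 = $1323.90
State income tax: $1323.90 × 0.044 = $58.25
City income tax: $1323.90 × 0.015 = $19.86
State unemployment insurance (employee share): $1388.45 × 0.0062 = $8.61
Medicare: $1388.45 × 0.0262 = $36.38
Social Security tax: $1388.45 × 0.066 = $91.64
Union dues: $24.75
Wage garnishment: $1388.45 × 0.0286 = $39.71
Total deductions = $64.55 + $58.25 + $19.86 + $8.61 + $36.38 + $91.64 + $24.75 + $39.71 = $343.75
Net pay = $1388.45 − $343.75 = $1044.70

$1044.70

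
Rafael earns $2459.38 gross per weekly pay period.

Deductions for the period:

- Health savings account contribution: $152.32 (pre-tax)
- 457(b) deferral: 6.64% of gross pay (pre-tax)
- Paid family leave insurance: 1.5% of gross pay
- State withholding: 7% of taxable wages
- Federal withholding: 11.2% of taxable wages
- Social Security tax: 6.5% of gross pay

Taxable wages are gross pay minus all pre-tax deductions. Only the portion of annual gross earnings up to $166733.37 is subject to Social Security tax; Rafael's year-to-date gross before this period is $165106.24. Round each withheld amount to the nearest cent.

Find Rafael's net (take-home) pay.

457(b) deferral: $2459.38 × 0.0664 = $163.30
Health savings account contribution: $152.32
Pre-tax total = $163.30 + $152.32 = $315.62
Taxable wages = $2459.38 − $315.62 = $2143.76
Federal withholding: $2143.76 × 0.112 = $240.10
State withholding: $2143.76 × 0.07 = $150.06
Social Security tax: only $166733.37 − $165106.24 = $1627.13 of this check is subject → $1627.13 × 0.065 = $105.76
Paid family leave insurance: $2459.38 × 0.015 = $36.89
Total deductions = $163.30 + $152.32 + $240.10 + $150.06 + $105.76 + $36.89 = $848.43
Net pay = $2459.38 − $848.43 = $1610.95

$1610.95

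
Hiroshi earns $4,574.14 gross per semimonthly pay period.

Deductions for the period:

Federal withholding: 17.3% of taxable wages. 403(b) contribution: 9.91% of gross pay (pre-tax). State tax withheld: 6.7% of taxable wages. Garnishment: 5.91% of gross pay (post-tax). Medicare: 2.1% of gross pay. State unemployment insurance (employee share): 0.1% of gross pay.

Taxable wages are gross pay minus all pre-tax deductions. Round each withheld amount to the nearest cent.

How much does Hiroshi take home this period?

$2,760.87

403(b) contribution: $4,574.14 × 0.0991 = $453.30
Taxable wages = $4,574.14 − $453.30 = $4,120.84
Federal withholding: $4,120.84 × 0.173 = $712.91
State tax withheld: $4,120.84 × 0.067 = $276.10
State unemployment insurance (employee share): $4,574.14 × 0.001 = $4.57
Medicare: $4,574.14 × 0.021 = $96.06
Garnishment: $4,574.14 × 0.0591 = $270.33
Total deductions = $453.30 + $712.91 + $276.10 + $4.57 + $96.06 + $270.33 = $1,813.27
Net pay = $4,574.14 − $1,813.27 = $2,760.87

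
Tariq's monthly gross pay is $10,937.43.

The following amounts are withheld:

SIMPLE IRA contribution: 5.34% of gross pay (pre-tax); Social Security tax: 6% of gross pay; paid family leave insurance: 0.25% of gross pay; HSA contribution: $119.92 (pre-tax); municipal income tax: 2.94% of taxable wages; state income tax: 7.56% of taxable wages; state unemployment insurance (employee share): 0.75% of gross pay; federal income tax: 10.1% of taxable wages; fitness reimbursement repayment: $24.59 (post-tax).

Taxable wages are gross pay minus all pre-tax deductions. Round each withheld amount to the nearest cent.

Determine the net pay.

$7,335.15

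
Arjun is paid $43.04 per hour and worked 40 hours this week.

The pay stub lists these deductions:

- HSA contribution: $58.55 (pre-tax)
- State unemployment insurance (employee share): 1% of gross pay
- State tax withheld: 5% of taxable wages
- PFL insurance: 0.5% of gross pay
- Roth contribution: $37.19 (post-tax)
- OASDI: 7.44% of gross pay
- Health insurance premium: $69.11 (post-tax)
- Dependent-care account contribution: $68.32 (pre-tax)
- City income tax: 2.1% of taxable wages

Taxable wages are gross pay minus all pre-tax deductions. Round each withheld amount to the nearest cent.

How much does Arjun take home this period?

$1,221.28

Gross pay: 40 × $43.04 = $1,721.60
HSA contribution: $58.55
Dependent-care account contribution: $68.32
Pre-tax total = $58.55 + $68.32 = $126.87
Taxable wages = $1,721.60 − $126.87 = $1,594.73
City income tax: $1,594.73 × 0.021 = $33.49
State tax withheld: $1,594.73 × 0.05 = $79.74
PFL insurance: $1,721.60 × 0.005 = $8.61
OASDI: $1,721.60 × 0.0744 = $128.09
State unemployment insurance (employee share): $1,721.60 × 0.01 = $17.22
Roth contribution: $37.19
Health insurance premium: $69.11
Total deductions = $58.55 + $68.32 + $33.49 + $79.74 + $8.61 + $128.09 + $17.22 + $37.19 + $69.11 = $500.32
Net pay = $1,721.60 − $500.32 = $1,221.28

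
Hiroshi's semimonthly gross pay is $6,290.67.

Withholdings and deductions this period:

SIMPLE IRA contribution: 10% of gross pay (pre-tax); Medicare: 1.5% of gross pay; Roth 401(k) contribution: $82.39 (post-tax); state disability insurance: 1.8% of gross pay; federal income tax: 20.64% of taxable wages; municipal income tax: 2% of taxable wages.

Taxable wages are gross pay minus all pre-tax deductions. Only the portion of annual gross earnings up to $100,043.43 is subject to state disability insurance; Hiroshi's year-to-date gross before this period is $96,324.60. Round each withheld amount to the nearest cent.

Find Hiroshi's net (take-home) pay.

SIMPLE IRA contribution: $6,290.67 × 0.1 = $629.07
Taxable wages = $6,290.67 − $629.07 = $5,661.60
Municipal income tax: $5,661.60 × 0.02 = $113.23
Federal income tax: $5,661.60 × 0.2064 = $1,168.55
Medicare: $6,290.67 × 0.015 = $94.36
State disability insurance: only $100,043.43 − $96,324.60 = $3,718.83 of this check is subject → $3,718.83 × 0.018 = $66.94
Roth 401(k) contribution: $82.39
Total deductions = $629.07 + $113.23 + $1,168.55 + $94.36 + $66.94 + $82.39 = $2,154.54
Net pay = $6,290.67 − $2,154.54 = $4,136.13

$4,136.13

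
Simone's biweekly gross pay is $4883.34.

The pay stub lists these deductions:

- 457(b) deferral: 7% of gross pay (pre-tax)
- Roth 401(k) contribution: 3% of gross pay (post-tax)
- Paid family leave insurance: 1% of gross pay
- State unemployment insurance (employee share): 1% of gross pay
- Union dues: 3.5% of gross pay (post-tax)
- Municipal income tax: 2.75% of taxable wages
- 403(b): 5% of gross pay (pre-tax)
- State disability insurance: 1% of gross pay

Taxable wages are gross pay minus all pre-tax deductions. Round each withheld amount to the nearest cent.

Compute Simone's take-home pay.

$3715.25

457(b) deferral: $4883.34 × 0.07 = $341.83
403(b): $4883.34 × 0.05 = $244.17
Pre-tax total = $341.83 + $244.17 = $586.00
Taxable wages = $4883.34 − $586.00 = $4297.34
Municipal income tax: $4297.34 × 0.0275 = $118.18
State unemployment insurance (employee share): $4883.34 × 0.01 = $48.83
State disability insurance: $4883.34 × 0.01 = $48.83
Paid family leave insurance: $4883.34 × 0.01 = $48.83
Union dues: $4883.34 × 0.035 = $170.92
Roth 401(k) contribution: $4883.34 × 0.03 = $146.50
Total deductions = $341.83 + $244.17 + $118.18 + $48.83 + $48.83 + $48.83 + $170.92 + $146.50 = $1168.09
Net pay = $4883.34 − $1168.09 = $3715.25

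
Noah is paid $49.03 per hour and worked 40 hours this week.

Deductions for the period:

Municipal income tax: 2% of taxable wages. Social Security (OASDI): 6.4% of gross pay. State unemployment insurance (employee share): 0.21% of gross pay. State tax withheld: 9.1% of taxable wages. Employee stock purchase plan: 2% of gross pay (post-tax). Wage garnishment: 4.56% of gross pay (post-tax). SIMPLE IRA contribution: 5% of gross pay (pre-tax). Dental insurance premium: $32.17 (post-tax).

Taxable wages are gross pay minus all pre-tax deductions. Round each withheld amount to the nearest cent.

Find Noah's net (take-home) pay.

Gross pay: 40 × $49.03 = $1,961.20
SIMPLE IRA contribution: $1,961.20 × 0.05 = $98.06
Taxable wages = $1,961.20 − $98.06 = $1,863.14
Municipal income tax: $1,863.14 × 0.02 = $37.26
State tax withheld: $1,863.14 × 0.091 = $169.55
State unemployment insurance (employee share): $1,961.20 × 0.0021 = $4.12
Social Security (OASDI): $1,961.20 × 0.064 = $125.52
Dental insurance premium: $32.17
Wage garnishment: $1,961.20 × 0.0456 = $89.43
Employee stock purchase plan: $1,961.20 × 0.02 = $39.22
Total deductions = $98.06 + $37.26 + $169.55 + $4.12 + $125.52 + $32.17 + $89.43 + $39.22 = $595.33
Net pay = $1,961.20 − $595.33 = $1,365.87

$1,365.87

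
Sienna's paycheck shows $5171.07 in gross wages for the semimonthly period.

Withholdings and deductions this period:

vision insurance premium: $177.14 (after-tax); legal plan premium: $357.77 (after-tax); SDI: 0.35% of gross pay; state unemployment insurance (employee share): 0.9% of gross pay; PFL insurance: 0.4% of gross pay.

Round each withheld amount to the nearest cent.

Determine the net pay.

PFL insurance: $5171.07 × 0.004 = $20.68
State unemployment insurance (employee share): $5171.07 × 0.009 = $46.54
SDI: $5171.07 × 0.0035 = $18.10
Vision insurance premium: $177.14
Legal plan premium: $357.77
Total deductions = $20.68 + $46.54 + $18.10 + $177.14 + $357.77 = $620.23
Net pay = $5171.07 − $620.23 = $4550.84

$4550.84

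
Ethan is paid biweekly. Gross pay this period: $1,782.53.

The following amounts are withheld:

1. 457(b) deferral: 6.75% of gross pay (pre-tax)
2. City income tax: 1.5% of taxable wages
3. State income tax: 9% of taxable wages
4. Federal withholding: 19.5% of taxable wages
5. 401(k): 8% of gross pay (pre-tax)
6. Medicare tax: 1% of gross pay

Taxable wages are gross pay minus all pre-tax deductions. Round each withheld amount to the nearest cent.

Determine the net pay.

$1,045.91

401(k): $1,782.53 × 0.08 = $142.60
457(b) deferral: $1,782.53 × 0.0675 = $120.32
Pre-tax total = $142.60 + $120.32 = $262.92
Taxable wages = $1,782.53 − $262.92 = $1,519.61
Federal withholding: $1,519.61 × 0.195 = $296.32
City income tax: $1,519.61 × 0.015 = $22.79
State income tax: $1,519.61 × 0.09 = $136.76
Medicare tax: $1,782.53 × 0.01 = $17.83
Total deductions = $142.60 + $120.32 + $296.32 + $22.79 + $136.76 + $17.83 = $736.62
Net pay = $1,782.53 − $736.62 = $1,045.91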